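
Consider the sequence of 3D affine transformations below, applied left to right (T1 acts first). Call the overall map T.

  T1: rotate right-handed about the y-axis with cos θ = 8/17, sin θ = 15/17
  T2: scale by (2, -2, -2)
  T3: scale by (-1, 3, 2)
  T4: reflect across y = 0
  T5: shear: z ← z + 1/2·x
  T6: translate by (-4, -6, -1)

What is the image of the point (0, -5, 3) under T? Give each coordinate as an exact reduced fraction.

T1 rotate right-handed about the y-axis with cos θ = 8/17, sin θ = 15/17: (0, -5, 3) → (45/17, -5, 24/17)
T2 scale by (2, -2, -2): (45/17, -5, 24/17) → (90/17, 10, -48/17)
T3 scale by (-1, 3, 2): (90/17, 10, -48/17) → (-90/17, 30, -96/17)
T4 reflect across y = 0: (-90/17, 30, -96/17) → (-90/17, -30, -96/17)
T5 shear: z ← z + 1/2·x: (-90/17, -30, -96/17) → (-90/17, -30, -141/17)
T6 translate by (-4, -6, -1): (-90/17, -30, -141/17) → (-158/17, -36, -158/17)

T(p) = (-158/17, -36, -158/17)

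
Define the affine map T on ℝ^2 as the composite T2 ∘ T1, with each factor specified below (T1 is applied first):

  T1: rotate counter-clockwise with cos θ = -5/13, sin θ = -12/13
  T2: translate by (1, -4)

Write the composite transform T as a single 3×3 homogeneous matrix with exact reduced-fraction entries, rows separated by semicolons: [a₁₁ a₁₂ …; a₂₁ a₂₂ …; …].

T1 = [-5/13 12/13 0; -12/13 -5/13 0; 0 0 1]
T2·T1 = [-5/13 12/13 1; -12/13 -5/13 -4; 0 0 1]

T = [-5/13 12/13 1; -12/13 -5/13 -4; 0 0 1]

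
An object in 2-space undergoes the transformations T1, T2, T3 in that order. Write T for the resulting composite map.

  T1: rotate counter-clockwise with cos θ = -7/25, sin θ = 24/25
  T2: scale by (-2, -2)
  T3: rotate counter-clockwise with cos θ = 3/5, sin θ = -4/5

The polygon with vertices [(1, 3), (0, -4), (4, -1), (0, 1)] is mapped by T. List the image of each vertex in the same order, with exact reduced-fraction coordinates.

image vertices: (18/5, -26/5), (-32/5, 24/5), (-32/5, -26/5), (8/5, -6/5)

T1 rotate counter-clockwise with cos θ = -7/25, sin θ = 24/25: (1, 3) → (-79/25, 3/25); (0, -4) → (96/25, 28/25); (4, -1) → (-4/25, 103/25); (0, 1) → (-24/25, -7/25)
T2 scale by (-2, -2): (-79/25, 3/25) → (158/25, -6/25); (96/25, 28/25) → (-192/25, -56/25); (-4/25, 103/25) → (8/25, -206/25); (-24/25, -7/25) → (48/25, 14/25)
T3 rotate counter-clockwise with cos θ = 3/5, sin θ = -4/5: (158/25, -6/25) → (18/5, -26/5); (-192/25, -56/25) → (-32/5, 24/5); (8/25, -206/25) → (-32/5, -26/5); (48/25, 14/25) → (8/5, -6/5)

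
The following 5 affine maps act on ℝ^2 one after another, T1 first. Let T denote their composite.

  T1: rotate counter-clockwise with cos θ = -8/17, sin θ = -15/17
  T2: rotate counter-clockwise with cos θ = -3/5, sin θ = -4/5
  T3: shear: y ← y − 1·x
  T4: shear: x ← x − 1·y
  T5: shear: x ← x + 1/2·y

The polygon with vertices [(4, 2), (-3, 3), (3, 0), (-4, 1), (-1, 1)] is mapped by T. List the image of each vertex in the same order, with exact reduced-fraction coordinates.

image vertices: (-113/17, 534/85), (-3/17, -216/85), (-111/34, 339/85), (109/34, -411/85), (-1/17, -72/85)

T1 rotate counter-clockwise with cos θ = -8/17, sin θ = -15/17: (4, 2) → (-2/17, -76/17); (-3, 3) → (69/17, 21/17); (3, 0) → (-24/17, -45/17); (-4, 1) → (47/17, 52/17); (-1, 1) → (23/17, 7/17)
T2 rotate counter-clockwise with cos θ = -3/5, sin θ = -4/5: (-2/17, -76/17) → (-298/85, 236/85); (69/17, 21/17) → (-123/85, -339/85); (-24/17, -45/17) → (-108/85, 231/85); (47/17, 52/17) → (67/85, -344/85); (23/17, 7/17) → (-41/85, -113/85)
T3 shear: y ← y − 1·x: (-298/85, 236/85) → (-298/85, 534/85); (-123/85, -339/85) → (-123/85, -216/85); (-108/85, 231/85) → (-108/85, 339/85); (67/85, -344/85) → (67/85, -411/85); (-41/85, -113/85) → (-41/85, -72/85)
T4 shear: x ← x − 1·y: (-298/85, 534/85) → (-832/85, 534/85); (-123/85, -216/85) → (93/85, -216/85); (-108/85, 339/85) → (-447/85, 339/85); (67/85, -411/85) → (478/85, -411/85); (-41/85, -72/85) → (31/85, -72/85)
T5 shear: x ← x + 1/2·y: (-832/85, 534/85) → (-113/17, 534/85); (93/85, -216/85) → (-3/17, -216/85); (-447/85, 339/85) → (-111/34, 339/85); (478/85, -411/85) → (109/34, -411/85); (31/85, -72/85) → (-1/17, -72/85)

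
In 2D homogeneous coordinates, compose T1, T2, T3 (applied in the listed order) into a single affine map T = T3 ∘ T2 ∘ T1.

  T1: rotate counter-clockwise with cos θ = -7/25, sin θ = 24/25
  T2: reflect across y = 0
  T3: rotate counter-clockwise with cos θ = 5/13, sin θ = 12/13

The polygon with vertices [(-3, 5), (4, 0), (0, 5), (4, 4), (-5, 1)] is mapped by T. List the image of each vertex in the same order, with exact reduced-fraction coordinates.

T1 rotate counter-clockwise with cos θ = -7/25, sin θ = 24/25: (-3, 5) → (-99/25, -107/25); (4, 0) → (-28/25, 96/25); (0, 5) → (-24/5, -7/5); (4, 4) → (-124/25, 68/25); (-5, 1) → (11/25, -127/25)
T2 reflect across y = 0: (-99/25, -107/25) → (-99/25, 107/25); (-28/25, 96/25) → (-28/25, -96/25); (-24/5, -7/5) → (-24/5, 7/5); (-124/25, 68/25) → (-124/25, -68/25); (11/25, -127/25) → (11/25, 127/25)
T3 rotate counter-clockwise with cos θ = 5/13, sin θ = 12/13: (-99/25, 107/25) → (-1779/325, -653/325); (-28/25, -96/25) → (1012/325, -816/325); (-24/5, 7/5) → (-204/65, -253/65); (-124/25, -68/25) → (196/325, -1828/325); (11/25, 127/25) → (-113/25, 59/25)

image vertices: (-1779/325, -653/325), (1012/325, -816/325), (-204/65, -253/65), (196/325, -1828/325), (-113/25, 59/25)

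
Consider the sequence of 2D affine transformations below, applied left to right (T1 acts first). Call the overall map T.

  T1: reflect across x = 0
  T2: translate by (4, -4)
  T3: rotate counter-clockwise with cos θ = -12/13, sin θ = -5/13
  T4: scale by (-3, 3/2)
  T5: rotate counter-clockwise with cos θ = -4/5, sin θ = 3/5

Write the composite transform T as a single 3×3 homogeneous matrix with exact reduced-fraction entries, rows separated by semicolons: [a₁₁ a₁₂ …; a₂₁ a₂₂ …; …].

T1 = [-1 0 0; 0 1 0; 0 0 1]
T2·T1 = [-1 0 4; 0 1 -4; 0 0 1]
T3·…·T1 = [12/13 5/13 -68/13; 5/13 -12/13 28/13; 0 0 1]
T4·…·T1 = [-36/13 -15/13 204/13; 15/26 -18/13 42/13; 0 0 1]
T5·…·T1 = [243/130 114/65 -942/65; -138/65 27/65 444/65; 0 0 1]

T = [243/130 114/65 -942/65; -138/65 27/65 444/65; 0 0 1]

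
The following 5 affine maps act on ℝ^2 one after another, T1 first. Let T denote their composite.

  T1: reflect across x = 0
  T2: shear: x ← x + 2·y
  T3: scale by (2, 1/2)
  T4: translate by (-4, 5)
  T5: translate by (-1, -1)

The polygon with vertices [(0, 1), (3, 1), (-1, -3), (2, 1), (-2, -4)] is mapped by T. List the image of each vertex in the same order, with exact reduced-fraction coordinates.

image vertices: (-1, 9/2), (-7, 9/2), (-15, 5/2), (-5, 9/2), (-17, 2)

T1 reflect across x = 0: (0, 1) → (0, 1); (3, 1) → (-3, 1); (-1, -3) → (1, -3); (2, 1) → (-2, 1); (-2, -4) → (2, -4)
T2 shear: x ← x + 2·y: (0, 1) → (2, 1); (-3, 1) → (-1, 1); (1, -3) → (-5, -3); (-2, 1) → (0, 1); (2, -4) → (-6, -4)
T3 scale by (2, 1/2): (2, 1) → (4, 1/2); (-1, 1) → (-2, 1/2); (-5, -3) → (-10, -3/2); (0, 1) → (0, 1/2); (-6, -4) → (-12, -2)
T4 translate by (-4, 5): (4, 1/2) → (0, 11/2); (-2, 1/2) → (-6, 11/2); (-10, -3/2) → (-14, 7/2); (0, 1/2) → (-4, 11/2); (-12, -2) → (-16, 3)
T5 translate by (-1, -1): (0, 11/2) → (-1, 9/2); (-6, 11/2) → (-7, 9/2); (-14, 7/2) → (-15, 5/2); (-4, 11/2) → (-5, 9/2); (-16, 3) → (-17, 2)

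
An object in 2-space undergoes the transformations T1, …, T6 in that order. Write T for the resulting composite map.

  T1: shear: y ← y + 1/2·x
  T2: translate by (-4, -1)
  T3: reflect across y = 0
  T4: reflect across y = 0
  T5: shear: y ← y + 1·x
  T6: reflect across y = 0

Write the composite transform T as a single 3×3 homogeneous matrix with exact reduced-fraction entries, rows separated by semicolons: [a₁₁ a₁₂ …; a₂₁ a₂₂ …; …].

T1 = [1 0 0; 1/2 1 0; 0 0 1]
T2·T1 = [1 0 -4; 1/2 1 -1; 0 0 1]
T3·…·T1 = [1 0 -4; -1/2 -1 1; 0 0 1]
T4·…·T1 = [1 0 -4; 1/2 1 -1; 0 0 1]
T5·…·T1 = [1 0 -4; 3/2 1 -5; 0 0 1]
T6·…·T1 = [1 0 -4; -3/2 -1 5; 0 0 1]

T = [1 0 -4; -3/2 -1 5; 0 0 1]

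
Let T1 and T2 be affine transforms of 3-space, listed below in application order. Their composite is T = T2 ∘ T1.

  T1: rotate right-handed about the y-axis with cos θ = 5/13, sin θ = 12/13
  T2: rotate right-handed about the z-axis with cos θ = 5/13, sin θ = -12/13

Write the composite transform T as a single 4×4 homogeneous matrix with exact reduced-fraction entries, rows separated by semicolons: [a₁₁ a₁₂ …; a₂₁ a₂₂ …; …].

T = [25/169 12/13 60/169 0; -60/169 5/13 -144/169 0; -12/13 0 5/13 0; 0 0 0 1]

T1 = [5/13 0 12/13 0; 0 1 0 0; -12/13 0 5/13 0; 0 0 0 1]
T2·T1 = [25/169 12/13 60/169 0; -60/169 5/13 -144/169 0; -12/13 0 5/13 0; 0 0 0 1]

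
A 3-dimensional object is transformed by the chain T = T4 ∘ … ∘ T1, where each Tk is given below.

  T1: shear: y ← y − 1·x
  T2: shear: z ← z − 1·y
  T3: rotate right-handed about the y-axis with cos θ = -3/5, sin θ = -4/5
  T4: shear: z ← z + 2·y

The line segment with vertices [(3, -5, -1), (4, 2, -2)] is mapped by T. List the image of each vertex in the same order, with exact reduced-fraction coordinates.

T1 shear: y ← y − 1·x: (3, -5, -1) → (3, -8, -1); (4, 2, -2) → (4, -2, -2)
T2 shear: z ← z − 1·y: (3, -8, -1) → (3, -8, 7); (4, -2, -2) → (4, -2, 0)
T3 rotate right-handed about the y-axis with cos θ = -3/5, sin θ = -4/5: (3, -8, 7) → (-37/5, -8, -9/5); (4, -2, 0) → (-12/5, -2, 16/5)
T4 shear: z ← z + 2·y: (-37/5, -8, -9/5) → (-37/5, -8, -89/5); (-12/5, -2, 16/5) → (-12/5, -2, -4/5)

image vertices: (-37/5, -8, -89/5), (-12/5, -2, -4/5)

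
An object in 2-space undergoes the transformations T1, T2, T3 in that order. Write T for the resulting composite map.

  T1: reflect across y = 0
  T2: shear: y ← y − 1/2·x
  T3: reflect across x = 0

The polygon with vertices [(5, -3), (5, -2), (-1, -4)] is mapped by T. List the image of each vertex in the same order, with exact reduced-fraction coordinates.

image vertices: (-5, 1/2), (-5, -1/2), (1, 9/2)

T1 reflect across y = 0: (5, -3) → (5, 3); (5, -2) → (5, 2); (-1, -4) → (-1, 4)
T2 shear: y ← y − 1/2·x: (5, 3) → (5, 1/2); (5, 2) → (5, -1/2); (-1, 4) → (-1, 9/2)
T3 reflect across x = 0: (5, 1/2) → (-5, 1/2); (5, -1/2) → (-5, -1/2); (-1, 9/2) → (1, 9/2)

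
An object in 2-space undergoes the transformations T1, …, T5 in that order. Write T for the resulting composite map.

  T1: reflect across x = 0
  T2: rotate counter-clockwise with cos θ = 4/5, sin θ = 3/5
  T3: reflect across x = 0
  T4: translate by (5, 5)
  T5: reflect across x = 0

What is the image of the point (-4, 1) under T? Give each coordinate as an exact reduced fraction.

T1 reflect across x = 0: (-4, 1) → (4, 1)
T2 rotate counter-clockwise with cos θ = 4/5, sin θ = 3/5: (4, 1) → (13/5, 16/5)
T3 reflect across x = 0: (13/5, 16/5) → (-13/5, 16/5)
T4 translate by (5, 5): (-13/5, 16/5) → (12/5, 41/5)
T5 reflect across x = 0: (12/5, 41/5) → (-12/5, 41/5)

T(p) = (-12/5, 41/5)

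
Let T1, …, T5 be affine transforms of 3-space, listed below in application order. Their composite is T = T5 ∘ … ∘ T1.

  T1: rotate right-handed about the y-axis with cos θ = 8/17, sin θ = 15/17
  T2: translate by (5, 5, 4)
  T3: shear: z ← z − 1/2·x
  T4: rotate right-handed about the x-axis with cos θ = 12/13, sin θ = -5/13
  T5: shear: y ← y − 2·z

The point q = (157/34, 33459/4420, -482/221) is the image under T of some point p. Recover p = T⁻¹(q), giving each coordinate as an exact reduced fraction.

p = (2, -6/5, -3/2)

T1 = [8/17 0 15/17 0; 0 1 0 0; -15/17 0 8/17 0; 0 0 0 1]
T2·T1 = [8/17 0 15/17 5; 0 1 0 5; -15/17 0 8/17 4; 0 0 0 1]
T3·…·T1 = [8/17 0 15/17 5; 0 1 0 5; -19/17 0 1/34 3/2; 0 0 0 1]
T4·…·T1 = [8/17 0 15/17 5; -95/221 12/13 5/442 135/26; -228/221 -5/13 6/221 -7/13; 0 0 0 1]
T5·…·T1 = [8/17 0 15/17 5; 361/221 22/13 -19/442 163/26; -228/221 -5/13 6/221 -7/13; 0 0 0 1]
det M = 1; M⁻¹ = [1/34 -75/221 -330/221 20/17; 0 12/13 19/13 -5; 19/17 40/221 176/221 -107/17; 0 0 0 1]
M⁻¹ · (157/34, 33459/4420, -482/221)ᵀ = (2, -6/5, -3/2)ᵀ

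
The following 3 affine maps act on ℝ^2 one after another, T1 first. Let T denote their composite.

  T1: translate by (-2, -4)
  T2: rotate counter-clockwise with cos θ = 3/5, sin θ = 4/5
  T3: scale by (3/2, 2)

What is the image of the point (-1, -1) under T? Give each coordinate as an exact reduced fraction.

T(p) = (33/10, -54/5)

T1 translate by (-2, -4): (-1, -1) → (-3, -5)
T2 rotate counter-clockwise with cos θ = 3/5, sin θ = 4/5: (-3, -5) → (11/5, -27/5)
T3 scale by (3/2, 2): (11/5, -27/5) → (33/10, -54/5)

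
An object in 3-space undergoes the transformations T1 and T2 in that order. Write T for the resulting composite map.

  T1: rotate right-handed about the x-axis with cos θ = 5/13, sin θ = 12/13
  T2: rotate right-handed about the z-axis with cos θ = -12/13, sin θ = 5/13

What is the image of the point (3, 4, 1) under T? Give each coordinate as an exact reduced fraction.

T(p) = (-508/169, 99/169, 53/13)

T1 rotate right-handed about the x-axis with cos θ = 5/13, sin θ = 12/13: (3, 4, 1) → (3, 8/13, 53/13)
T2 rotate right-handed about the z-axis with cos θ = -12/13, sin θ = 5/13: (3, 8/13, 53/13) → (-508/169, 99/169, 53/13)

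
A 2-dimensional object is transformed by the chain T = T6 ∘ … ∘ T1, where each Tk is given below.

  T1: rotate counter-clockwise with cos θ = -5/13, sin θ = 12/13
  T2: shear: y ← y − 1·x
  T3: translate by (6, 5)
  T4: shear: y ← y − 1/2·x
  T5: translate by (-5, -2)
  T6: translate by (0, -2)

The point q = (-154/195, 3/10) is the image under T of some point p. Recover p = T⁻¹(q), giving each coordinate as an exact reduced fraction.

p = (1/3, 9/5)

T1 = [-5/13 -12/13 0; 12/13 -5/13 0; 0 0 1]
T2·T1 = [-5/13 -12/13 0; 17/13 7/13 0; 0 0 1]
T3·…·T1 = [-5/13 -12/13 6; 17/13 7/13 5; 0 0 1]
T4·…·T1 = [-5/13 -12/13 6; 3/2 1 2; 0 0 1]
T5·…·T1 = [-5/13 -12/13 1; 3/2 1 0; 0 0 1]
T6·…·T1 = [-5/13 -12/13 1; 3/2 1 -2; 0 0 1]
det M = 1; M⁻¹ = [1 12/13 11/13; -3/2 -5/13 19/26; 0 0 1]
M⁻¹ · (-154/195, 3/10)ᵀ = (1/3, 9/5)ᵀ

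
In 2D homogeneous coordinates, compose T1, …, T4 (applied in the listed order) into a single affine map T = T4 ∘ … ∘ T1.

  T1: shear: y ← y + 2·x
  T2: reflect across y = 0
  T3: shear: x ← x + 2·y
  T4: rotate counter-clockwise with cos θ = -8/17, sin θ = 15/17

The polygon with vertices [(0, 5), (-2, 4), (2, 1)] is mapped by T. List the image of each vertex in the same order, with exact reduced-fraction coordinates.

T1 shear: y ← y + 2·x: (0, 5) → (0, 5); (-2, 4) → (-2, 0); (2, 1) → (2, 5)
T2 reflect across y = 0: (0, 5) → (0, -5); (-2, 0) → (-2, 0); (2, 5) → (2, -5)
T3 shear: x ← x + 2·y: (0, -5) → (-10, -5); (-2, 0) → (-2, 0); (2, -5) → (-8, -5)
T4 rotate counter-clockwise with cos θ = -8/17, sin θ = 15/17: (-10, -5) → (155/17, -110/17); (-2, 0) → (16/17, -30/17); (-8, -5) → (139/17, -80/17)

image vertices: (155/17, -110/17), (16/17, -30/17), (139/17, -80/17)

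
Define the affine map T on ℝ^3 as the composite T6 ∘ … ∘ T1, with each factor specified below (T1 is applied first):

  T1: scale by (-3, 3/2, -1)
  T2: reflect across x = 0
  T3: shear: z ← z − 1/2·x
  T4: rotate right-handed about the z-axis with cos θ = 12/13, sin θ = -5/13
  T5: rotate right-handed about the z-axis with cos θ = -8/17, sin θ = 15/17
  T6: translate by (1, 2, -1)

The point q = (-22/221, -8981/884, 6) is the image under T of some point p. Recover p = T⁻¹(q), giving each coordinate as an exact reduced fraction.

p = (-4, 3/2, -1)

T1 = [-3 0 0 0; 0 3/2 0 0; 0 0 -1 0; 0 0 0 1]
T2·T1 = [3 0 0 0; 0 3/2 0 0; 0 0 -1 0; 0 0 0 1]
T3·…·T1 = [3 0 0 0; 0 3/2 0 0; -3/2 0 -1 0; 0 0 0 1]
T4·…·T1 = [36/13 15/26 0 0; -15/13 18/13 0 0; -3/2 0 -1 0; 0 0 0 1]
T5·…·T1 = [-63/221 -330/221 0 0; 660/221 -63/442 0 0; -3/2 0 -1 0; 0 0 0 1]
T6·…·T1 = [-63/221 -330/221 0 1; 660/221 -63/442 0 2; -3/2 0 -1 -1; 0 0 0 1]
det M = -9/2; M⁻¹ = [-7/221 220/663 0 -419/663; -440/663 -14/221 0 524/663; 21/442 -110/221 -1 -23/442; 0 0 0 1]
M⁻¹ · (-22/221, -8981/884, 6)ᵀ = (-4, 3/2, -1)ᵀ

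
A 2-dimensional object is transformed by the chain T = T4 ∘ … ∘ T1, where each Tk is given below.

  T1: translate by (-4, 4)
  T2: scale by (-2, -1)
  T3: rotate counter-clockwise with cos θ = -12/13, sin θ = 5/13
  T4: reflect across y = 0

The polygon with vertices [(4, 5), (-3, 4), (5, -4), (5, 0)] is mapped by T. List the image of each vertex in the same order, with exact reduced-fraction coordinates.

T1 translate by (-4, 4): (4, 5) → (0, 9); (-3, 4) → (-7, 8); (5, -4) → (1, 0); (5, 0) → (1, 4)
T2 scale by (-2, -1): (0, 9) → (0, -9); (-7, 8) → (14, -8); (1, 0) → (-2, 0); (1, 4) → (-2, -4)
T3 rotate counter-clockwise with cos θ = -12/13, sin θ = 5/13: (0, -9) → (45/13, 108/13); (14, -8) → (-128/13, 166/13); (-2, 0) → (24/13, -10/13); (-2, -4) → (44/13, 38/13)
T4 reflect across y = 0: (45/13, 108/13) → (45/13, -108/13); (-128/13, 166/13) → (-128/13, -166/13); (24/13, -10/13) → (24/13, 10/13); (44/13, 38/13) → (44/13, -38/13)

image vertices: (45/13, -108/13), (-128/13, -166/13), (24/13, 10/13), (44/13, -38/13)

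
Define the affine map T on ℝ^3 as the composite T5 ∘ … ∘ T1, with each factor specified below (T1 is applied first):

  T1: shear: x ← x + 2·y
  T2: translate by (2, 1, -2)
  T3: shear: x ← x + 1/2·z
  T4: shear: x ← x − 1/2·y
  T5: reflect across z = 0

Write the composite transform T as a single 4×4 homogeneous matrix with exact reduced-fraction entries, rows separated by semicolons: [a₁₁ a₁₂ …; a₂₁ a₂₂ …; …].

T = [1 3/2 1/2 1/2; 0 1 0 1; 0 0 -1 2; 0 0 0 1]

T1 = [1 2 0 0; 0 1 0 0; 0 0 1 0; 0 0 0 1]
T2·T1 = [1 2 0 2; 0 1 0 1; 0 0 1 -2; 0 0 0 1]
T3·…·T1 = [1 2 1/2 1; 0 1 0 1; 0 0 1 -2; 0 0 0 1]
T4·…·T1 = [1 3/2 1/2 1/2; 0 1 0 1; 0 0 1 -2; 0 0 0 1]
T5·…·T1 = [1 3/2 1/2 1/2; 0 1 0 1; 0 0 -1 2; 0 0 0 1]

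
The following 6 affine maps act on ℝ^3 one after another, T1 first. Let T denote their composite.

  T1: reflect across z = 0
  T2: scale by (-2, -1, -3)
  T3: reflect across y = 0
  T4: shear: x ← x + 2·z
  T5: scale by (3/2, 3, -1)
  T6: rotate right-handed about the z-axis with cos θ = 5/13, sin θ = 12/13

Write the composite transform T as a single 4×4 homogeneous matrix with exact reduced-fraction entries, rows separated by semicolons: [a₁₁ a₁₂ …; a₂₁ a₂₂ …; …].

T1 = [1 0 0 0; 0 1 0 0; 0 0 -1 0; 0 0 0 1]
T2·T1 = [-2 0 0 0; 0 -1 0 0; 0 0 3 0; 0 0 0 1]
T3·…·T1 = [-2 0 0 0; 0 1 0 0; 0 0 3 0; 0 0 0 1]
T4·…·T1 = [-2 0 6 0; 0 1 0 0; 0 0 3 0; 0 0 0 1]
T5·…·T1 = [-3 0 9 0; 0 3 0 0; 0 0 -3 0; 0 0 0 1]
T6·…·T1 = [-15/13 -36/13 45/13 0; -36/13 15/13 108/13 0; 0 0 -3 0; 0 0 0 1]

T = [-15/13 -36/13 45/13 0; -36/13 15/13 108/13 0; 0 0 -3 0; 0 0 0 1]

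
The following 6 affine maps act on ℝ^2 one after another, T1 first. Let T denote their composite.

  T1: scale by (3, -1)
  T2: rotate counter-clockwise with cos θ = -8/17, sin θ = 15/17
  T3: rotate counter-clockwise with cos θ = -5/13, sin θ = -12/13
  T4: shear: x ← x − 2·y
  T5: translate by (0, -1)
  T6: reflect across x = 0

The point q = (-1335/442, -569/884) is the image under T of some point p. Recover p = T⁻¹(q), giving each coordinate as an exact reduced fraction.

T1 = [3 0 0; 0 -1 0; 0 0 1]
T2·T1 = [-24/17 15/17 0; 45/17 8/17 0; 0 0 1]
T3·…·T1 = [660/221 21/221 0; 63/221 -220/221 0; 0 0 1]
T4·…·T1 = [534/221 461/221 0; 63/221 -220/221 0; 0 0 1]
T5·…·T1 = [534/221 461/221 0; 63/221 -220/221 -1; 0 0 1]
T6·…·T1 = [-534/221 -461/221 0; 63/221 -220/221 -1; 0 0 1]
det M = 3; M⁻¹ = [-220/663 461/663 461/663; -21/221 -178/221 -178/221; 0 0 1]
M⁻¹ · (-1335/442, -569/884)ᵀ = (5/4, 0)ᵀ

p = (5/4, 0)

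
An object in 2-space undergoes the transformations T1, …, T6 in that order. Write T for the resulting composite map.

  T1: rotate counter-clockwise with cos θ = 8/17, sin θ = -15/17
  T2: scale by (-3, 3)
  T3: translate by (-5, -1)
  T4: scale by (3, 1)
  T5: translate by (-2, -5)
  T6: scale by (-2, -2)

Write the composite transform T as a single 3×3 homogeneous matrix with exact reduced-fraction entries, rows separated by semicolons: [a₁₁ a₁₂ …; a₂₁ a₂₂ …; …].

T1 = [8/17 15/17 0; -15/17 8/17 0; 0 0 1]
T2·T1 = [-24/17 -45/17 0; -45/17 24/17 0; 0 0 1]
T3·…·T1 = [-24/17 -45/17 -5; -45/17 24/17 -1; 0 0 1]
T4·…·T1 = [-72/17 -135/17 -15; -45/17 24/17 -1; 0 0 1]
T5·…·T1 = [-72/17 -135/17 -17; -45/17 24/17 -6; 0 0 1]
T6·…·T1 = [144/17 270/17 34; 90/17 -48/17 12; 0 0 1]

T = [144/17 270/17 34; 90/17 -48/17 12; 0 0 1]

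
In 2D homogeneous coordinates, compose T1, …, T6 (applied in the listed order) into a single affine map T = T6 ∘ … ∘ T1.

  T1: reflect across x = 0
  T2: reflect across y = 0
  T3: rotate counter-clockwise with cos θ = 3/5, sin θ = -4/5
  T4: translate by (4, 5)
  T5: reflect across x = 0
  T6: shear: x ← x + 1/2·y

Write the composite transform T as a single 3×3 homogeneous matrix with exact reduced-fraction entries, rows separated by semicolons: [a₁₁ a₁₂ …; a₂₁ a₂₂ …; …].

T = [1 1/2 -3/2; 4/5 -3/5 5; 0 0 1]

T1 = [-1 0 0; 0 1 0; 0 0 1]
T2·T1 = [-1 0 0; 0 -1 0; 0 0 1]
T3·…·T1 = [-3/5 -4/5 0; 4/5 -3/5 0; 0 0 1]
T4·…·T1 = [-3/5 -4/5 4; 4/5 -3/5 5; 0 0 1]
T5·…·T1 = [3/5 4/5 -4; 4/5 -3/5 5; 0 0 1]
T6·…·T1 = [1 1/2 -3/2; 4/5 -3/5 5; 0 0 1]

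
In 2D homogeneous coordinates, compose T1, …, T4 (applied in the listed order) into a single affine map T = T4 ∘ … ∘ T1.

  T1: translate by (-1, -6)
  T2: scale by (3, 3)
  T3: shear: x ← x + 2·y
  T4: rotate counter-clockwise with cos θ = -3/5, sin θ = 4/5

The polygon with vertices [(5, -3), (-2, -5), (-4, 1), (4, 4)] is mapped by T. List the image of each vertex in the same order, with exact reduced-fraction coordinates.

T1 translate by (-1, -6): (5, -3) → (4, -9); (-2, -5) → (-3, -11); (-4, 1) → (-5, -5); (4, 4) → (3, -2)
T2 scale by (3, 3): (4, -9) → (12, -27); (-3, -11) → (-9, -33); (-5, -5) → (-15, -15); (3, -2) → (9, -6)
T3 shear: x ← x + 2·y: (12, -27) → (-42, -27); (-9, -33) → (-75, -33); (-15, -15) → (-45, -15); (9, -6) → (-3, -6)
T4 rotate counter-clockwise with cos θ = -3/5, sin θ = 4/5: (-42, -27) → (234/5, -87/5); (-75, -33) → (357/5, -201/5); (-45, -15) → (39, -27); (-3, -6) → (33/5, 6/5)

image vertices: (234/5, -87/5), (357/5, -201/5), (39, -27), (33/5, 6/5)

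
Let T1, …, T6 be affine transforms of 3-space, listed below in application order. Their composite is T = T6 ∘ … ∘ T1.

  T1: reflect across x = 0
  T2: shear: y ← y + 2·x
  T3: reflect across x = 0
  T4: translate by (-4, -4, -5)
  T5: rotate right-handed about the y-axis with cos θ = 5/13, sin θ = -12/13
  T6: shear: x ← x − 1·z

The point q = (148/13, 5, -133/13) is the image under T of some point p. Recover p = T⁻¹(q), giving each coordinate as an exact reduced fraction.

T1 = [-1 0 0 0; 0 1 0 0; 0 0 1 0; 0 0 0 1]
T2·T1 = [-1 0 0 0; -2 1 0 0; 0 0 1 0; 0 0 0 1]
T3·…·T1 = [1 0 0 0; -2 1 0 0; 0 0 1 0; 0 0 0 1]
T4·…·T1 = [1 0 0 -4; -2 1 0 -4; 0 0 1 -5; 0 0 0 1]
T5·…·T1 = [5/13 0 -12/13 40/13; -2 1 0 -4; 12/13 0 5/13 -73/13; 0 0 0 1]
T6·…·T1 = [-7/13 0 -17/13 113/13; -2 1 0 -4; 12/13 0 5/13 -73/13; 0 0 0 1]
det M = 1; M⁻¹ = [5/13 0 17/13 4; 10/13 1 34/13 12; -12/13 0 -7/13 5; 0 0 0 1]
M⁻¹ · (148/13, 5, -133/13)ᵀ = (-5, -1, 0)ᵀ

p = (-5, -1, 0)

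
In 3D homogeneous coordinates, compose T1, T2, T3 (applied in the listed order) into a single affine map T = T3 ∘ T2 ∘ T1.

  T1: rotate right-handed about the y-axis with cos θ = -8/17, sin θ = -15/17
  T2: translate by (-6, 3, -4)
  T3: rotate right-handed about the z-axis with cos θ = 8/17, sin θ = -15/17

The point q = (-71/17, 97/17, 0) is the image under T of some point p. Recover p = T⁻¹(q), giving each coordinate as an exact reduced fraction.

p = (4, -4, -1)

T1 = [-8/17 0 -15/17 0; 0 1 0 0; 15/17 0 -8/17 0; 0 0 0 1]
T2·T1 = [-8/17 0 -15/17 -6; 0 1 0 3; 15/17 0 -8/17 -4; 0 0 0 1]
T3·…·T1 = [-64/289 15/17 -120/289 -3/17; 120/289 8/17 225/289 114/17; 15/17 0 -8/17 -4; 0 0 0 1]
det M = 1; M⁻¹ = [-64/289 120/289 15/17 12/17; 15/17 8/17 0 -3; -120/289 225/289 -8/17 -122/17; 0 0 0 1]
M⁻¹ · (-71/17, 97/17, 0)ᵀ = (4, -4, -1)ᵀ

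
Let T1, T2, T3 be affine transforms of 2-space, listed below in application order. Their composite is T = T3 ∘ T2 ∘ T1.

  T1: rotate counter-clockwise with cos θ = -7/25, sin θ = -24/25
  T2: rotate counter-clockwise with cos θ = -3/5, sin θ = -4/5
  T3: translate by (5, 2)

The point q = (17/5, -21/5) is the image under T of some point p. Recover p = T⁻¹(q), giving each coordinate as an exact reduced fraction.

T1 = [-7/25 24/25 0; -24/25 -7/25 0; 0 0 1]
T2·T1 = [-3/5 -4/5 0; 4/5 -3/5 0; 0 0 1]
T3·…·T1 = [-3/5 -4/5 5; 4/5 -3/5 2; 0 0 1]
det M = 1; M⁻¹ = [-3/5 4/5 7/5; -4/5 -3/5 26/5; 0 0 1]
M⁻¹ · (17/5, -21/5)ᵀ = (-4, 5)ᵀ

p = (-4, 5)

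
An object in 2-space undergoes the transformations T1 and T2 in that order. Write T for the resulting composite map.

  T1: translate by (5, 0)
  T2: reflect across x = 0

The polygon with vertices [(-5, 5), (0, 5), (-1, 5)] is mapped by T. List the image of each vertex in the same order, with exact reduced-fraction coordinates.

image vertices: (0, 5), (-5, 5), (-4, 5)

T1 translate by (5, 0): (-5, 5) → (0, 5); (0, 5) → (5, 5); (-1, 5) → (4, 5)
T2 reflect across x = 0: (0, 5) → (0, 5); (5, 5) → (-5, 5); (4, 5) → (-4, 5)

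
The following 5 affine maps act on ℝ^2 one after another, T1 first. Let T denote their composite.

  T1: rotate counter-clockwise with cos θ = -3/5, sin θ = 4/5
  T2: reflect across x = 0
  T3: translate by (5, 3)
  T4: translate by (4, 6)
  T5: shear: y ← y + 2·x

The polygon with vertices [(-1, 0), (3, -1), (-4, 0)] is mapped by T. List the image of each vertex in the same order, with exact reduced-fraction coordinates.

T1 rotate counter-clockwise with cos θ = -3/5, sin θ = 4/5: (-1, 0) → (3/5, -4/5); (3, -1) → (-1, 3); (-4, 0) → (12/5, -16/5)
T2 reflect across x = 0: (3/5, -4/5) → (-3/5, -4/5); (-1, 3) → (1, 3); (12/5, -16/5) → (-12/5, -16/5)
T3 translate by (5, 3): (-3/5, -4/5) → (22/5, 11/5); (1, 3) → (6, 6); (-12/5, -16/5) → (13/5, -1/5)
T4 translate by (4, 6): (22/5, 11/5) → (42/5, 41/5); (6, 6) → (10, 12); (13/5, -1/5) → (33/5, 29/5)
T5 shear: y ← y + 2·x: (42/5, 41/5) → (42/5, 25); (10, 12) → (10, 32); (33/5, 29/5) → (33/5, 19)

image vertices: (42/5, 25), (10, 32), (33/5, 19)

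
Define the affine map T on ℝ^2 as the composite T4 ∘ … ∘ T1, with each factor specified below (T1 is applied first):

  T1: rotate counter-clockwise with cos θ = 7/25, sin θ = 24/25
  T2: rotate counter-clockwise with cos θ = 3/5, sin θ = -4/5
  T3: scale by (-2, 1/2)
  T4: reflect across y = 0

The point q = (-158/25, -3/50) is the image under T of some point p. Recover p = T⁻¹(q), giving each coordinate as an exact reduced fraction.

p = (3, -1)

T1 = [7/25 -24/25 0; 24/25 7/25 0; 0 0 1]
T2·T1 = [117/125 -44/125 0; 44/125 117/125 0; 0 0 1]
T3·…·T1 = [-234/125 88/125 0; 22/125 117/250 0; 0 0 1]
T4·…·T1 = [-234/125 88/125 0; -22/125 -117/250 0; 0 0 1]
det M = 1; M⁻¹ = [-117/250 -88/125 0; 22/125 -234/125 0; 0 0 1]
M⁻¹ · (-158/25, -3/50)ᵀ = (3, -1)ᵀ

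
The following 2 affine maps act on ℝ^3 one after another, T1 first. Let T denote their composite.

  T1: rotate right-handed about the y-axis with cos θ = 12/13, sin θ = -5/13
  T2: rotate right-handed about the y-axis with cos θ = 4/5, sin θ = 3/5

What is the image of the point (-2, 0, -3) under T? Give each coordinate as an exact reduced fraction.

T(p) = (-174/65, 0, -157/65)

T1 rotate right-handed about the y-axis with cos θ = 12/13, sin θ = -5/13: (-2, 0, -3) → (-9/13, 0, -46/13)
T2 rotate right-handed about the y-axis with cos θ = 4/5, sin θ = 3/5: (-9/13, 0, -46/13) → (-174/65, 0, -157/65)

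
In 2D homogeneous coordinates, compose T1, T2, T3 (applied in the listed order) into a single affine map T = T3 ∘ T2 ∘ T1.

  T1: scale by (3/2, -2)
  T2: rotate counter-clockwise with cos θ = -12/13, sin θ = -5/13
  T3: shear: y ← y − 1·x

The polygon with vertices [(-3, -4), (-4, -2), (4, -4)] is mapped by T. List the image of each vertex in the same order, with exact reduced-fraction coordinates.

image vertices: (94/13, -335/26), (92/13, -110/13), (-32/13, -94/13)

T1 scale by (3/2, -2): (-3, -4) → (-9/2, 8); (-4, -2) → (-6, 4); (4, -4) → (6, 8)
T2 rotate counter-clockwise with cos θ = -12/13, sin θ = -5/13: (-9/2, 8) → (94/13, -147/26); (-6, 4) → (92/13, -18/13); (6, 8) → (-32/13, -126/13)
T3 shear: y ← y − 1·x: (94/13, -147/26) → (94/13, -335/26); (92/13, -18/13) → (92/13, -110/13); (-32/13, -126/13) → (-32/13, -94/13)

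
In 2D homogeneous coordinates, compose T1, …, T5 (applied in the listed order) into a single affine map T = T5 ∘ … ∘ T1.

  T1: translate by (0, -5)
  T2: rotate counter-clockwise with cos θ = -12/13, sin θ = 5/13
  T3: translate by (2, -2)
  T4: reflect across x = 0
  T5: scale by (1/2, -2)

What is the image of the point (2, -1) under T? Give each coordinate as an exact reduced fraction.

T(p) = (-16/13, -112/13)

T1 translate by (0, -5): (2, -1) → (2, -6)
T2 rotate counter-clockwise with cos θ = -12/13, sin θ = 5/13: (2, -6) → (6/13, 82/13)
T3 translate by (2, -2): (6/13, 82/13) → (32/13, 56/13)
T4 reflect across x = 0: (32/13, 56/13) → (-32/13, 56/13)
T5 scale by (1/2, -2): (-32/13, 56/13) → (-16/13, -112/13)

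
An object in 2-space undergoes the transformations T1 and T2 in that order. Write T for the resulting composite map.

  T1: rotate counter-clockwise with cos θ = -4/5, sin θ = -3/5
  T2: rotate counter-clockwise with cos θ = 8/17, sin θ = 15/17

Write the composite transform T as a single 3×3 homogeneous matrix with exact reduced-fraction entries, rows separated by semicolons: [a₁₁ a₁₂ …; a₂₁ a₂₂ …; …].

T = [13/85 84/85 0; -84/85 13/85 0; 0 0 1]

T1 = [-4/5 3/5 0; -3/5 -4/5 0; 0 0 1]
T2·T1 = [13/85 84/85 0; -84/85 13/85 0; 0 0 1]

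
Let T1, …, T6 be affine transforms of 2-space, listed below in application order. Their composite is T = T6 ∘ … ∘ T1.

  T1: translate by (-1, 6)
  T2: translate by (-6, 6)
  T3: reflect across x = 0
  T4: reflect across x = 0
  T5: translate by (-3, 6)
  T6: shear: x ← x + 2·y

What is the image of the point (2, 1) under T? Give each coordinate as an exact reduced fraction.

T1 translate by (-1, 6): (2, 1) → (1, 7)
T2 translate by (-6, 6): (1, 7) → (-5, 13)
T3 reflect across x = 0: (-5, 13) → (5, 13)
T4 reflect across x = 0: (5, 13) → (-5, 13)
T5 translate by (-3, 6): (-5, 13) → (-8, 19)
T6 shear: x ← x + 2·y: (-8, 19) → (30, 19)

T(p) = (30, 19)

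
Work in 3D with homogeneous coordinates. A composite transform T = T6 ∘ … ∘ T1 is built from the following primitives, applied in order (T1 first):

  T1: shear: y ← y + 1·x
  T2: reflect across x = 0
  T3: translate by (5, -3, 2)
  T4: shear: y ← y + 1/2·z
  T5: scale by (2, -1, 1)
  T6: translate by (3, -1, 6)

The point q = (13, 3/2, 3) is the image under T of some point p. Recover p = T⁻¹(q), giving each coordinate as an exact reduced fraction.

p = (0, 2, -5)

T1 = [1 0 0 0; 1 1 0 0; 0 0 1 0; 0 0 0 1]
T2·T1 = [-1 0 0 0; 1 1 0 0; 0 0 1 0; 0 0 0 1]
T3·…·T1 = [-1 0 0 5; 1 1 0 -3; 0 0 1 2; 0 0 0 1]
T4·…·T1 = [-1 0 0 5; 1 1 1/2 -2; 0 0 1 2; 0 0 0 1]
T5·…·T1 = [-2 0 0 10; -1 -1 -1/2 2; 0 0 1 2; 0 0 0 1]
T6·…·T1 = [-2 0 0 13; -1 -1 -1/2 1; 0 0 1 8; 0 0 0 1]
det M = 2; M⁻¹ = [-1/2 0 0 13/2; 1/2 -1 -1/2 -3/2; 0 0 1 -8; 0 0 0 1]
M⁻¹ · (13, 3/2, 3)ᵀ = (0, 2, -5)ᵀ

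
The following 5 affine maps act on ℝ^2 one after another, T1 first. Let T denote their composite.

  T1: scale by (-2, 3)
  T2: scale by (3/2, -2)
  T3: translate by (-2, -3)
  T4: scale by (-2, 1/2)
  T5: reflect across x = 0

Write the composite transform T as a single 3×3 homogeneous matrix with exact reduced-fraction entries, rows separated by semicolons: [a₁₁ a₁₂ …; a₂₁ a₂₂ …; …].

T = [-6 0 -4; 0 -3 -3/2; 0 0 1]

T1 = [-2 0 0; 0 3 0; 0 0 1]
T2·T1 = [-3 0 0; 0 -6 0; 0 0 1]
T3·…·T1 = [-3 0 -2; 0 -6 -3; 0 0 1]
T4·…·T1 = [6 0 4; 0 -3 -3/2; 0 0 1]
T5·…·T1 = [-6 0 -4; 0 -3 -3/2; 0 0 1]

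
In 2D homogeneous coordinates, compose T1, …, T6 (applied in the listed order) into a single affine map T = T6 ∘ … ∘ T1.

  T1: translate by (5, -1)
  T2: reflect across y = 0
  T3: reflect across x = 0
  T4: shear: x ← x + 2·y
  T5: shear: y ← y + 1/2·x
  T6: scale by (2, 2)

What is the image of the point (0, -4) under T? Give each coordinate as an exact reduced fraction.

T(p) = (10, 15)

T1 translate by (5, -1): (0, -4) → (5, -5)
T2 reflect across y = 0: (5, -5) → (5, 5)
T3 reflect across x = 0: (5, 5) → (-5, 5)
T4 shear: x ← x + 2·y: (-5, 5) → (5, 5)
T5 shear: y ← y + 1/2·x: (5, 5) → (5, 15/2)
T6 scale by (2, 2): (5, 15/2) → (10, 15)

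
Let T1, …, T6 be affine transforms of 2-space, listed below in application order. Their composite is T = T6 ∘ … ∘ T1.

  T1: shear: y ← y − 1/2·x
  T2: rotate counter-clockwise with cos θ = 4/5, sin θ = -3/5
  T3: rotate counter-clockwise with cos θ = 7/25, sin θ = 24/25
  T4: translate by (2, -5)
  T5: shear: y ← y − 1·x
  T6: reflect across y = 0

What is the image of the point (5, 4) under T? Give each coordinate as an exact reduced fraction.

T1 shear: y ← y − 1/2·x: (5, 4) → (5, 3/2)
T2 rotate counter-clockwise with cos θ = 4/5, sin θ = -3/5: (5, 3/2) → (49/10, -9/5)
T3 rotate counter-clockwise with cos θ = 7/25, sin θ = 24/25: (49/10, -9/5) → (31/10, 21/5)
T4 translate by (2, -5): (31/10, 21/5) → (51/10, -4/5)
T5 shear: y ← y − 1·x: (51/10, -4/5) → (51/10, -59/10)
T6 reflect across y = 0: (51/10, -59/10) → (51/10, 59/10)

T(p) = (51/10, 59/10)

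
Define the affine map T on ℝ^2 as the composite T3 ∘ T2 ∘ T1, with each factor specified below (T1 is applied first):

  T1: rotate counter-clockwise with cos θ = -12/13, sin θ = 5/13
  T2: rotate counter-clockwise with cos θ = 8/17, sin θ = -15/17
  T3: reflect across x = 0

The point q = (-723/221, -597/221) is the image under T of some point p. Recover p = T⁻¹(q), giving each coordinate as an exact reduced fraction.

p = (-3, -3)

T1 = [-12/13 -5/13 0; 5/13 -12/13 0; 0 0 1]
T2·T1 = [-21/221 -220/221 0; 220/221 -21/221 0; 0 0 1]
T3·…·T1 = [21/221 220/221 0; 220/221 -21/221 0; 0 0 1]
det M = -1; M⁻¹ = [21/221 220/221 0; 220/221 -21/221 0; 0 0 1]
M⁻¹ · (-723/221, -597/221)ᵀ = (-3, -3)ᵀ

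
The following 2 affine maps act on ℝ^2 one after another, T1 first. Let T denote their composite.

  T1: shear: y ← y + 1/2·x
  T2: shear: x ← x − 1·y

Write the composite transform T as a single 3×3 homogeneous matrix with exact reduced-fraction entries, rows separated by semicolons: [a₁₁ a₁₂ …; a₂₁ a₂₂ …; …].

T = [1/2 -1 0; 1/2 1 0; 0 0 1]

T1 = [1 0 0; 1/2 1 0; 0 0 1]
T2·T1 = [1/2 -1 0; 1/2 1 0; 0 0 1]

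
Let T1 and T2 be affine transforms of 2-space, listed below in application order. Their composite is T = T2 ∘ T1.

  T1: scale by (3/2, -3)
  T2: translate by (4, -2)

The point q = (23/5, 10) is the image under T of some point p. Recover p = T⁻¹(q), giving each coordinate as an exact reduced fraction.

p = (2/5, -4)

T1 = [3/2 0 0; 0 -3 0; 0 0 1]
T2·T1 = [3/2 0 4; 0 -3 -2; 0 0 1]
det M = -9/2; M⁻¹ = [2/3 0 -8/3; 0 -1/3 -2/3; 0 0 1]
M⁻¹ · (23/5, 10)ᵀ = (2/5, -4)ᵀ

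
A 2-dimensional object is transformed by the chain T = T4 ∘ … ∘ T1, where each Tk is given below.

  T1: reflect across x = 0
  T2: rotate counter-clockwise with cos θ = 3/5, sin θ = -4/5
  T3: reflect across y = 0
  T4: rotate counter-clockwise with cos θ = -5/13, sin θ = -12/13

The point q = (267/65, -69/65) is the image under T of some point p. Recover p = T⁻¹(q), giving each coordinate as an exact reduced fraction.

p = (-3, -3)

T1 = [-1 0 0; 0 1 0; 0 0 1]
T2·T1 = [-3/5 4/5 0; 4/5 3/5 0; 0 0 1]
T3·…·T1 = [-3/5 4/5 0; -4/5 -3/5 0; 0 0 1]
T4·…·T1 = [-33/65 -56/65 0; 56/65 -33/65 0; 0 0 1]
det M = 1; M⁻¹ = [-33/65 56/65 0; -56/65 -33/65 0; 0 0 1]
M⁻¹ · (267/65, -69/65)ᵀ = (-3, -3)ᵀ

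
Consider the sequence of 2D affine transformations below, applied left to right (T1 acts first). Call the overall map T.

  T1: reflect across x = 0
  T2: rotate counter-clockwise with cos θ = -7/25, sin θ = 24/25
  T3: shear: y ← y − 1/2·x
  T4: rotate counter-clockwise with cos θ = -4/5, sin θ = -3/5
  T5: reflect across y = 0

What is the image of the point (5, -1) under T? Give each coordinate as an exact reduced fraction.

T1 reflect across x = 0: (5, -1) → (-5, -1)
T2 rotate counter-clockwise with cos θ = -7/25, sin θ = 24/25: (-5, -1) → (59/25, -113/25)
T3 shear: y ← y − 1/2·x: (59/25, -113/25) → (59/25, -57/10)
T4 rotate counter-clockwise with cos θ = -4/5, sin θ = -3/5: (59/25, -57/10) → (-1327/250, 393/125)
T5 reflect across y = 0: (-1327/250, 393/125) → (-1327/250, -393/125)

T(p) = (-1327/250, -393/125)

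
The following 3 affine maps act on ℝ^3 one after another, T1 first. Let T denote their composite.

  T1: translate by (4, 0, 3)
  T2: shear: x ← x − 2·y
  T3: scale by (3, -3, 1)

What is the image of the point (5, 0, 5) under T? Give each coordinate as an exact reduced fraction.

T(p) = (27, 0, 8)

T1 translate by (4, 0, 3): (5, 0, 5) → (9, 0, 8)
T2 shear: x ← x − 2·y: (9, 0, 8) → (9, 0, 8)
T3 scale by (3, -3, 1): (9, 0, 8) → (27, 0, 8)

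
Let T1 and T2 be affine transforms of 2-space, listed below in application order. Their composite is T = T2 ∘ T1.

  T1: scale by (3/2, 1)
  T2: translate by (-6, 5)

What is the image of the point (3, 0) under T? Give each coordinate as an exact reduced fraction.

T1 scale by (3/2, 1): (3, 0) → (9/2, 0)
T2 translate by (-6, 5): (9/2, 0) → (-3/2, 5)

T(p) = (-3/2, 5)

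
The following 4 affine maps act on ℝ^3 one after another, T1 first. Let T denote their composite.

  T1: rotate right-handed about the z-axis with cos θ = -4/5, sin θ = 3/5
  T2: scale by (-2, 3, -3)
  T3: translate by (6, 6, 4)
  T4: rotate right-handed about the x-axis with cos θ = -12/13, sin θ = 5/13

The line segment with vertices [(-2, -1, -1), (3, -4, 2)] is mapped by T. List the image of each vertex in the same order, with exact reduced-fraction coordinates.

image vertices: (8/5, -463/65, -60/13), (6, -242/13, 129/13)

T1 rotate right-handed about the z-axis with cos θ = -4/5, sin θ = 3/5: (-2, -1, -1) → (11/5, -2/5, -1); (3, -4, 2) → (0, 5, 2)
T2 scale by (-2, 3, -3): (11/5, -2/5, -1) → (-22/5, -6/5, 3); (0, 5, 2) → (0, 15, -6)
T3 translate by (6, 6, 4): (-22/5, -6/5, 3) → (8/5, 24/5, 7); (0, 15, -6) → (6, 21, -2)
T4 rotate right-handed about the x-axis with cos θ = -12/13, sin θ = 5/13: (8/5, 24/5, 7) → (8/5, -463/65, -60/13); (6, 21, -2) → (6, -242/13, 129/13)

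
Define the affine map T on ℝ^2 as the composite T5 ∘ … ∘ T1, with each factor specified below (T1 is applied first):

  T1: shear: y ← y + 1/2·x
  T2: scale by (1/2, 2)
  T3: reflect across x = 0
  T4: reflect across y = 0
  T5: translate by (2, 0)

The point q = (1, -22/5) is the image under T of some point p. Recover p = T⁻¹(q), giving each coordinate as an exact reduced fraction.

p = (2, 6/5)

T1 = [1 0 0; 1/2 1 0; 0 0 1]
T2·T1 = [1/2 0 0; 1 2 0; 0 0 1]
T3·…·T1 = [-1/2 0 0; 1 2 0; 0 0 1]
T4·…·T1 = [-1/2 0 0; -1 -2 0; 0 0 1]
T5·…·T1 = [-1/2 0 2; -1 -2 0; 0 0 1]
det M = 1; M⁻¹ = [-2 0 4; 1 -1/2 -2; 0 0 1]
M⁻¹ · (1, -22/5)ᵀ = (2, 6/5)ᵀ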